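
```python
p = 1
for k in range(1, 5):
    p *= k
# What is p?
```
Trace:
  p=1
  p=1, k=1
  p=2, k=2
  p=6, k=3
  p=24, k=4

Final answer: 24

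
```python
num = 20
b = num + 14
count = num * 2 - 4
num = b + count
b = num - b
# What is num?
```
Trace:
  num=20
  num=20, b=34
  num=20, b=34, count=36
  num=70, b=34, count=36
  num=70, b=36, count=36

Final answer: 70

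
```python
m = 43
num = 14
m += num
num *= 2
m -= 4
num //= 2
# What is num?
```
Trace:
  m=43
  m=43, num=14
  m=57, num=14
  m=57, num=28
  m=53, num=28
  m=53, num=14

Final answer: 14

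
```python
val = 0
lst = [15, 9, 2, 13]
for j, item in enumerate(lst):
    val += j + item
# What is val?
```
Trace:
  val=0
  val=15, j=0, item=15
  val=25, j=1, item=9
  val=29, j=2, item=2
  val=45, j=3, item=13

Final answer: 45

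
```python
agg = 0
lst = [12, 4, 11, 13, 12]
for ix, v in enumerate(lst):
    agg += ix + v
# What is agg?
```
Trace:
  agg=0
  agg=12, ix=0, v=12
  agg=17, ix=1, v=4
  agg=30, ix=2, v=11
  agg=46, ix=3, v=13
  agg=62, ix=4, v=12

Final answer: 62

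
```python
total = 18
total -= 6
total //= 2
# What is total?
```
Trace:
  total=18
  total=12
  total=6

Final answer: 6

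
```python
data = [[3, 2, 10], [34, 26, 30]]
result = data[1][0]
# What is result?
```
Trace:
  data=[[3, 2, 10], [34, 26, 30]]
  data=[[3, 2, 10], [34, 26, 30]], result=34

Final answer: 34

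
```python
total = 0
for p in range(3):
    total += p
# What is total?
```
Trace:
  total=0
  total=0, p=0
  total=1, p=1
  total=3, p=2

Final answer: 3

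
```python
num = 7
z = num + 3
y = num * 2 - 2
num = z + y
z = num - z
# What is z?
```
Trace:
  num=7
  num=7, z=10
  num=7, z=10, y=12
  num=22, z=10, y=12
  num=22, z=12, y=12

Final answer: 12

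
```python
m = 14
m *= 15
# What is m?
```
Trace:
  m=14
  m=210

Final answer: 210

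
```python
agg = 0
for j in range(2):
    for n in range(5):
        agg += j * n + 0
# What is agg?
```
Trace:
  agg=0
  agg=0, j=0, n=0
  agg=0, j=0, n=1
  agg=0, j=0, n=2
  agg=0, j=0, n=3
  agg=0, j=0, n=4
  agg=0, j=1, n=0
  agg=1, j=1, n=1
  agg=3, j=1, n=2
  agg=6, j=1, n=3
  agg=10, j=1, n=4

Final answer: 10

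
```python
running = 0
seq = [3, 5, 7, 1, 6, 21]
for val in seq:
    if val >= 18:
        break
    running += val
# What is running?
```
Trace:
  running=0
  running=3, val=3
  running=8, val=5
  running=15, val=7
  running=16, val=1
  running=22, val=6
  running=22, val=21

Final answer: 22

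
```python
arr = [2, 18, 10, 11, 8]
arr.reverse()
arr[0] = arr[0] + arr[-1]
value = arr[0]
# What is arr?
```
Trace:
  arr=[2, 18, 10, 11, 8]
  arr=[8, 11, 10, 18, 2]
  arr=[10, 11, 10, 18, 2]
  arr=[10, 11, 10, 18, 2], value=10

Final answer: [10, 11, 10, 18, 2]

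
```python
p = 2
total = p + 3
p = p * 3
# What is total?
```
Trace:
  p=2
  p=2, total=5
  p=6, total=5

Final answer: 5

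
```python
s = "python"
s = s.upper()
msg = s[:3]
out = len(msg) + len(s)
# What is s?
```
Trace:
  s='python'
  s='PYTHON'
  s='PYTHON', msg='PYT'
  s='PYTHON', msg='PYT', out=9

Final answer: 'PYTHON'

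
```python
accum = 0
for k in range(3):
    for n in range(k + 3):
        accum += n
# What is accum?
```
Trace:
  accum=0
  accum=0, k=0, n=0
  accum=1, k=0, n=1
  accum=3, k=0, n=2
  accum=3, k=1, n=0
  accum=4, k=1, n=1
  accum=6, k=1, n=2
  accum=9, k=1, n=3
  accum=9, k=2, n=0
  accum=10, k=2, n=1
  accum=12, k=2, n=2
  accum=15, k=2, n=3
  accum=19, k=2, n=4

Final answer: 19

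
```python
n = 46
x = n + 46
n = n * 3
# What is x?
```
Trace:
  n=46
  n=46, x=92
  n=138, x=92

Final answer: 92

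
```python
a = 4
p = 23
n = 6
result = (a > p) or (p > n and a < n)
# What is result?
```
Trace:
  a=4
  a=4, p=23
  a=4, p=23, n=6
  a=4, p=23, n=6, result=True

Final answer: True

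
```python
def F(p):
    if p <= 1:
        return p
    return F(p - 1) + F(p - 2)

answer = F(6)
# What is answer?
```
Call trace (a repeated sub-call is expanded the first time; later identical calls just restate its return value):
F(p=6)
  F(p=5)
    F(p=4)
      F(p=3)
        F(p=2)
          F(p=1)
          -> return 1
          F(p=0)
          -> return 0
        -> return 1
        F(p=1)
        -> return 1
      -> return 2
      F(p=2) -> return 1  (same call as traced above)
    -> return 3
    F(p=3) -> return 2  (same call as traced above)
  -> return 5
  F(p=4) -> return 3  (same call as traced above)
-> return 8

Final answer: 8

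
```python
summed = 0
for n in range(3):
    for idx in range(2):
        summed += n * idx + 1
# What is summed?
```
Trace:
  summed=0
  summed=1, n=0, idx=0
  summed=2, n=0, idx=1
  summed=3, n=1, idx=0
  summed=5, n=1, idx=1
  summed=6, n=2, idx=0
  summed=9, n=2, idx=1

Final answer: 9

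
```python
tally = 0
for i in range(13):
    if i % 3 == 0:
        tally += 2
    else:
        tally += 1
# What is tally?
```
Trace:
  tally=0
  tally=2, i=0
  tally=3, i=1
  tally=4, i=2
  tally=6, i=3
  tally=7, i=4
  tally=8, i=5
  tally=10, i=6
  tally=11, i=7
  tally=12, i=8
  tally=14, i=9
  tally=15, i=10
  tally=16, i=11
  tally=18, i=12

Final answer: 18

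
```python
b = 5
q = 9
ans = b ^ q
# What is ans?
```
Trace:
  b=5
  b=5, q=9
  b=5, q=9, ans=12

Final answer: 12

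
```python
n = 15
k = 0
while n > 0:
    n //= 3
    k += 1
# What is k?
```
Trace:
  n=15
  n=15, k=0
  n=5, k=1
  n=1, k=2
  n=0, k=3

Final answer: 3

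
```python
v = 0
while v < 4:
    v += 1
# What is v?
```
Trace:
  v=0
  v=1
  v=2
  v=3
  v=4

Final answer: 4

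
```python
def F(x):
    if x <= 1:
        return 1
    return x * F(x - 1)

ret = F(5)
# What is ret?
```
Call trace:
F(x=5)
  F(x=4)
    F(x=3)
      F(x=2)
        F(x=1)
        -> return 1
      -> return 2
    -> return 6
  -> return 24
-> return 120

Final answer: 120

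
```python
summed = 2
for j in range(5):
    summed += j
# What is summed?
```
Trace:
  summed=2
  summed=2, j=0
  summed=3, j=1
  summed=5, j=2
  summed=8, j=3
  summed=12, j=4

Final answer: 12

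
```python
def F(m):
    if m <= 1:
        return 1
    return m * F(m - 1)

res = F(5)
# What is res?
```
Call trace:
F(m=5)
  F(m=4)
    F(m=3)
      F(m=2)
        F(m=1)
        -> return 1
      -> return 2
    -> return 6
  -> return 24
-> return 120

Final answer: 120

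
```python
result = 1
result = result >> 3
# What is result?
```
Trace:
  result=1
  result=0

Final answer: 0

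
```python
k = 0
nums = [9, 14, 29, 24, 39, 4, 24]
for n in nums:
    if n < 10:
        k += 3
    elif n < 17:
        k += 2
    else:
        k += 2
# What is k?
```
Trace:
  k=0
  k=3, n=9
  k=5, n=14
  k=7, n=29
  k=9, n=24
  k=11, n=39
  k=14, n=4
  k=16, n=24

Final answer: 16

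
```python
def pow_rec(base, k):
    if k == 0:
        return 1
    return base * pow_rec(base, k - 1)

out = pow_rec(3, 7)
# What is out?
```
Call trace:
pow_rec(base=3, k=7)
  pow_rec(base=3, k=6)
    pow_rec(base=3, k=5)
      pow_rec(base=3, k=4)
        pow_rec(base=3, k=3)
          pow_rec(base=3, k=2)
            pow_rec(base=3, k=1)
              pow_rec(base=3, k=0)
              -> return 1
            -> return 3
          -> return 9
        -> return 27
      -> return 81
    -> return 243
  -> return 729
-> return 2187

Final answer: 2187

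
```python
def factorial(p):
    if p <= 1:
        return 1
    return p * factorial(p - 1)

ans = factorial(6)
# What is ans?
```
Call trace:
factorial(p=6)
  factorial(p=5)
    factorial(p=4)
      factorial(p=3)
        factorial(p=2)
          factorial(p=1)
          -> return 1
        -> return 2
      -> return 6
    -> return 24
  -> return 120
-> return 720

Final answer: 720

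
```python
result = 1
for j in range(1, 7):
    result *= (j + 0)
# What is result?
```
Trace:
  result=1
  result=1, j=1
  result=2, j=2
  result=6, j=3
  result=24, j=4
  result=120, j=5
  result=720, j=6

Final answer: 720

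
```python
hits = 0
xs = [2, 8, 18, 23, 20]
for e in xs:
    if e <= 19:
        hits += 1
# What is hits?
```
Trace:
  hits=0
  hits=1, e=2
  hits=2, e=8
  hits=3, e=18
  hits=3, e=23
  hits=3, e=20

Final answer: 3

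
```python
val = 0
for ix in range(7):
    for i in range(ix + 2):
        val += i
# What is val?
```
Trace:
  val=0
  val=0, ix=0, i=0
  val=1, ix=0, i=1
  val=1, ix=1, i=0
  val=2, ix=1, i=1
  val=4, ix=1, i=2
  val=4, ix=2, i=0
  val=5, ix=2, i=1
  val=7, ix=2, i=2
  val=10, ix=2, i=3
  val=10, ix=3, i=0
  val=11, ix=3, i=1
  val=13, ix=3, i=2
  val=16, ix=3, i=3
  val=20, ix=3, i=4
  val=20, ix=4, i=0
  val=21, ix=4, i=1
  val=23, ix=4, i=2
  val=26, ix=4, i=3
  val=30, ix=4, i=4
  val=35, ix=4, i=5
  val=35, ix=5, i=0
  val=36, ix=5, i=1
  val=38, ix=5, i=2
  val=41, ix=5, i=3
  val=45, ix=5, i=4
  val=50, ix=5, i=5
  val=56, ix=5, i=6
  val=56, ix=6, i=0
  val=57, ix=6, i=1
  val=59, ix=6, i=2
  val=62, ix=6, i=3
  val=66, ix=6, i=4
  val=71, ix=6, i=5
  val=77, ix=6, i=6
  val=84, ix=6, i=7

Final answer: 84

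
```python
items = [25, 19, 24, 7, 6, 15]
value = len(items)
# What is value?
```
Trace:
  items=[25, 19, 24, 7, 6, 15]
  items=[25, 19, 24, 7, 6, 15], value=6

Final answer: 6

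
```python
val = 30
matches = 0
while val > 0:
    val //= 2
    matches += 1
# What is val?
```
Trace:
  val=30
  val=30, matches=0
  val=15, matches=1
  val=7, matches=2
  val=3, matches=3
  val=1, matches=4
  val=0, matches=5

Final answer: 0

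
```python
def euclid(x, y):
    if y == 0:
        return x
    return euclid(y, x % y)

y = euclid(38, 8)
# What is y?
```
Call trace:
euclid(x=38, y=8)
  euclid(x=8, y=6)
    euclid(x=6, y=2)
      euclid(x=2, y=0)
      -> return 2
    -> return 2
  -> return 2
-> return 2

Final answer: 2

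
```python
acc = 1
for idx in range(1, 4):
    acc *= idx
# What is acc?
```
Trace:
  acc=1
  acc=1, idx=1
  acc=2, idx=2
  acc=6, idx=3

Final answer: 6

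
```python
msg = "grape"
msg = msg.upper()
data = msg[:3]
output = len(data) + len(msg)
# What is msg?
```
Trace:
  msg='grape'
  msg='GRAPE'
  msg='GRAPE', data='GRA'
  msg='GRAPE', data='GRA', output=8

Final answer: 'GRAPE'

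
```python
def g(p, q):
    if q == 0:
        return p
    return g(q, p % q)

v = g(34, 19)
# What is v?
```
Call trace:
g(p=34, q=19)
  g(p=19, q=15)
    g(p=15, q=4)
      g(p=4, q=3)
        g(p=3, q=1)
          g(p=1, q=0)
          -> return 1
        -> return 1
      -> return 1
    -> return 1
  -> return 1
-> return 1

Final answer: 1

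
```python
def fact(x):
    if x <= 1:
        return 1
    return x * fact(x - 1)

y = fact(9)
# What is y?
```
Call trace:
fact(x=9)
  fact(x=8)
    fact(x=7)
      fact(x=6)
        fact(x=5)
          fact(x=4)
            fact(x=3)
              fact(x=2)
                fact(x=1)
                -> return 1
              -> return 2
            -> return 6
          -> return 24
        -> return 120
      -> return 720
    -> return 5040
  -> return 40320
-> return 362880

Final answer: 362880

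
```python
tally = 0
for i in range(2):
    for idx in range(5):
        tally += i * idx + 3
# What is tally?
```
Trace:
  tally=0
  tally=3, i=0, idx=0
  tally=6, i=0, idx=1
  tally=9, i=0, idx=2
  tally=12, i=0, idx=3
  tally=15, i=0, idx=4
  tally=18, i=1, idx=0
  tally=22, i=1, idx=1
  tally=27, i=1, idx=2
  tally=33, i=1, idx=3
  tally=40, i=1, idx=4

Final answer: 40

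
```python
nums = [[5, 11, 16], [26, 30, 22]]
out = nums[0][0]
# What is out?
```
Trace:
  nums=[[5, 11, 16], [26, 30, 22]]
  nums=[[5, 11, 16], [26, 30, 22]], out=5

Final answer: 5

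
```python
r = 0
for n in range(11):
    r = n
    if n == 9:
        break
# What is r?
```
Trace:
  r=0
  r=0, n=0
  r=1, n=1
  r=2, n=2
  r=3, n=3
  r=4, n=4
  r=5, n=5
  r=6, n=6
  r=7, n=7
  r=8, n=8
  r=9, n=9

Final answer: 9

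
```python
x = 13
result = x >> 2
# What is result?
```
Trace:
  x=13
  x=13, result=3

Final answer: 3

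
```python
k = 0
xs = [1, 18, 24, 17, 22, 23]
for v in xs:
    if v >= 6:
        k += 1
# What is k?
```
Trace:
  k=0
  k=0, v=1
  k=1, v=18
  k=2, v=24
  k=3, v=17
  k=4, v=22
  k=5, v=23

Final answer: 5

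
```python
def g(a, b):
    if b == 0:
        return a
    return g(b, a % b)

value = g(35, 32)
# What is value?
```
Call trace:
g(a=35, b=32)
  g(a=32, b=3)
    g(a=3, b=2)
      g(a=2, b=1)
        g(a=1, b=0)
        -> return 1
      -> return 1
    -> return 1
  -> return 1
-> return 1

Final answer: 1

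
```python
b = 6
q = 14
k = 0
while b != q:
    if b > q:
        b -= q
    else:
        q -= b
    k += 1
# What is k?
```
Trace:
  b=6
  b=6, q=14
  b=6, q=14, k=0
  b=6, q=8, k=1
  b=6, q=2, k=2
  b=4, q=2, k=3
  b=2, q=2, k=4

Final answer: 4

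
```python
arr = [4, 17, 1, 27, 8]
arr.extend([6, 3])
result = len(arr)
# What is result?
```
Trace:
  arr=[4, 17, 1, 27, 8]
  arr=[4, 17, 1, 27, 8, 6, 3]
  arr=[4, 17, 1, 27, 8, 6, 3], result=7

Final answer: 7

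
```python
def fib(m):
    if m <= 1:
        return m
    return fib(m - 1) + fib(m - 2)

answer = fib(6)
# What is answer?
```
Call trace (a repeated sub-call is expanded the first time; later identical calls just restate its return value):
fib(m=6)
  fib(m=5)
    fib(m=4)
      fib(m=3)
        fib(m=2)
          fib(m=1)
          -> return 1
          fib(m=0)
          -> return 0
        -> return 1
        fib(m=1)
        -> return 1
      -> return 2
      fib(m=2) -> return 1  (same call as traced above)
    -> return 3
    fib(m=3) -> return 2  (same call as traced above)
  -> return 5
  fib(m=4) -> return 3  (same call as traced above)
-> return 8

Final answer: 8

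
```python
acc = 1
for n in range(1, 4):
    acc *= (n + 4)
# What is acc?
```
Trace:
  acc=1
  acc=5, n=1
  acc=30, n=2
  acc=210, n=3

Final answer: 210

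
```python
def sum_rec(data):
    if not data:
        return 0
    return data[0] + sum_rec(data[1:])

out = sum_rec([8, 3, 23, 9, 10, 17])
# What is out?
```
Call trace:
sum_rec(data=[8, 3, 23, 9, 10, 17])
  sum_rec(data=[3, 23, 9, 10, 17])
    sum_rec(data=[23, 9, 10, 17])
      sum_rec(data=[9, 10, 17])
        sum_rec(data=[10, 17])
          sum_rec(data=[17])
            sum_rec(data=[])
            -> return 0
          -> return 17
        -> return 27
      -> return 36
    -> return 59
  -> return 62
-> return 70

Final answer: 70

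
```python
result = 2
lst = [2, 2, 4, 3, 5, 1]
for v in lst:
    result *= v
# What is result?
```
Trace:
  result=2
  result=4, v=2
  result=8, v=2
  result=32, v=4
  result=96, v=3
  result=480, v=5
  result=480, v=1

Final answer: 480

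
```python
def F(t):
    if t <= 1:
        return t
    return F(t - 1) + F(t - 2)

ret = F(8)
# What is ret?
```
Call trace (a repeated sub-call is expanded the first time; later identical calls just restate its return value):
F(t=8)
  F(t=7)
    F(t=6)
      F(t=5)
        F(t=4)
          F(t=3)
            F(t=2)
              F(t=1)
              -> return 1
              F(t=0)
              -> return 0
            -> return 1
            F(t=1)
            -> return 1
          -> return 2
          F(t=2) -> return 1  (same call as traced above)
        -> return 3
        F(t=3) -> return 2  (same call as traced above)
      -> return 5
      F(t=4) -> return 3  (same call as traced above)
    -> return 8
    F(t=5) -> return 5  (same call as traced above)
  -> return 13
  F(t=6) -> return 8  (same call as traced above)
-> return 21

Final answer: 21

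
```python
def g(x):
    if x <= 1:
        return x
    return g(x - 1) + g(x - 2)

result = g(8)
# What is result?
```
Call trace (a repeated sub-call is expanded the first time; later identical calls just restate its return value):
g(x=8)
  g(x=7)
    g(x=6)
      g(x=5)
        g(x=4)
          g(x=3)
            g(x=2)
              g(x=1)
              -> return 1
              g(x=0)
              -> return 0
            -> return 1
            g(x=1)
            -> return 1
          -> return 2
          g(x=2) -> return 1  (same call as traced above)
        -> return 3
        g(x=3) -> return 2  (same call as traced above)
      -> return 5
      g(x=4) -> return 3  (same call as traced above)
    -> return 8
    g(x=5) -> return 5  (same call as traced above)
  -> return 13
  g(x=6) -> return 8  (same call as traced above)
-> return 21

Final answer: 21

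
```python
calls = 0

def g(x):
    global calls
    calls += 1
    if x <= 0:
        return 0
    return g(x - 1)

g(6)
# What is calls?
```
Call trace:
g(x=6)
  g(x=5)
    g(x=4)
      g(x=3)
        g(x=2)
          g(x=1)
            g(x=0)
            -> return 0
          -> return 0
        -> return 0
      -> return 0
    -> return 0
  -> return 0
-> return 0

calls is incremented once per call. g is entered once for each x = 6, 5, 4, 3, 2, 1, 0 (the x <= 0 call returns without recursing), i.e. 6 + 1 calls.
calls = 7

Final answer: 7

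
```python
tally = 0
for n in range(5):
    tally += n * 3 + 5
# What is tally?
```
Trace:
  tally=0
  tally=5, n=0
  tally=13, n=1
  tally=24, n=2
  tally=38, n=3
  tally=55, n=4

Final answer: 55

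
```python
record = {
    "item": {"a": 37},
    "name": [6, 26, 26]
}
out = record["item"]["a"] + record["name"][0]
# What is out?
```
Trace:
  record={'item': {'a': 37}, 'name': [6, 26, 26]}
  record={'item': {'a': 37}, 'name': [6, 26, 26]}, out=43

Final answer: 43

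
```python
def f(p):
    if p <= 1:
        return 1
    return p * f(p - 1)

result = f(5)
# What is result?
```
Call trace:
f(p=5)
  f(p=4)
    f(p=3)
      f(p=2)
        f(p=1)
        -> return 1
      -> return 2
    -> return 6
  -> return 24
-> return 120

Final answer: 120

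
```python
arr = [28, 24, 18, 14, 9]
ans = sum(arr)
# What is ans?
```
Trace:
  arr=[28, 24, 18, 14, 9]
  arr=[28, 24, 18, 14, 9], ans=93

Final answer: 93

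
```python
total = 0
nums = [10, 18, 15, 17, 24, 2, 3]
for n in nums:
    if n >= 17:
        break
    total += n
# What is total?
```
Trace:
  total=0
  total=10, n=10
  total=10, n=18

Final answer: 10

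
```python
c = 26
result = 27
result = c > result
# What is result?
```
Trace:
  c=26
  c=26, result=27
  c=26, result=False

Final answer: False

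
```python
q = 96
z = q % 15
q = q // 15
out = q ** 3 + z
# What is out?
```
Trace:
  q=96
  q=96, z=6
  q=6, z=6
  q=6, z=6, out=222

Final answer: 222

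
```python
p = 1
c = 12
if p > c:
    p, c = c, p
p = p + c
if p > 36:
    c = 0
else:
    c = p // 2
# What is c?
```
Trace:
  p=1
  p=1, c=12
  p=1, c=12
  p=13, c=12
  p=13, c=6

Final answer: 6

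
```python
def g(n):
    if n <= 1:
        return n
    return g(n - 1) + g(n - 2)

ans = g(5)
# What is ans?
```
Call trace (a repeated sub-call is expanded the first time; later identical calls just restate its return value):
g(n=5)
  g(n=4)
    g(n=3)
      g(n=2)
        g(n=1)
        -> return 1
        g(n=0)
        -> return 0
      -> return 1
      g(n=1)
      -> return 1
    -> return 2
    g(n=2) -> return 1  (same call as traced above)
  -> return 3
  g(n=3) -> return 2  (same call as traced above)
-> return 5

Final answer: 5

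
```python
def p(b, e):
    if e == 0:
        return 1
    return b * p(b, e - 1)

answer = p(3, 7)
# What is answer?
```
Call trace:
p(b=3, e=7)
  p(b=3, e=6)
    p(b=3, e=5)
      p(b=3, e=4)
        p(b=3, e=3)
          p(b=3, e=2)
            p(b=3, e=1)
              p(b=3, e=0)
              -> return 1
            -> return 3
          -> return 9
        -> return 27
      -> return 81
    -> return 243
  -> return 729
-> return 2187

Final answer: 2187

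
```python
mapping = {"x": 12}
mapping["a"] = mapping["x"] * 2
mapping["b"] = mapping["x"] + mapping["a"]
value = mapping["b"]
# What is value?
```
Trace:
  mapping={'x': 12}
  mapping={'x': 12, 'a': 24}
  mapping={'x': 12, 'a': 24, 'b': 36}
  mapping={'x': 12, 'a': 24, 'b': 36}, value=36

Final answer: 36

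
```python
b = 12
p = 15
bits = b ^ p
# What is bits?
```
Trace:
  b=12
  b=12, p=15
  b=12, p=15, bits=3

Final answer: 3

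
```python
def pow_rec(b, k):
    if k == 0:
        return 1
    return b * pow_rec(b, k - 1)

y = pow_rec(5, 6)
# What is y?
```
Call trace:
pow_rec(b=5, k=6)
  pow_rec(b=5, k=5)
    pow_rec(b=5, k=4)
      pow_rec(b=5, k=3)
        pow_rec(b=5, k=2)
          pow_rec(b=5, k=1)
            pow_rec(b=5, k=0)
            -> return 1
          -> return 5
        -> return 25
      -> return 125
    -> return 625
  -> return 3125
-> return 15625

Final answer: 15625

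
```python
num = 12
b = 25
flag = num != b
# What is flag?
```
Trace:
  num=12
  num=12, b=25
  num=12, b=25, flag=True

Final answer: True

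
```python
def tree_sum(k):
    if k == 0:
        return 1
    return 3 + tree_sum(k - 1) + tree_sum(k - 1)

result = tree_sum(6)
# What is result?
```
Call trace (a repeated sub-call is expanded the first time; later identical calls just restate its return value):
tree_sum(k=6)
  tree_sum(k=5)
    tree_sum(k=4)
      tree_sum(k=3)
        tree_sum(k=2)
          tree_sum(k=1)
            tree_sum(k=0)
            -> return 1
            tree_sum(k=0)
            -> return 1
          -> return 5
          tree_sum(k=1) -> return 5  (same call as traced above)
        -> return 13
        tree_sum(k=2) -> return 13  (same call as traced above)
      -> return 29
      tree_sum(k=3) -> return 29  (same call as traced above)
    -> return 61
    tree_sum(k=4) -> return 61  (same call as traced above)
  -> return 125
  tree_sum(k=5) -> return 125  (same call as traced above)
-> return 253

Final answer: 253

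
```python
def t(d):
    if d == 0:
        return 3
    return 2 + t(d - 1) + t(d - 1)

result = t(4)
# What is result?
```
Call trace (a repeated sub-call is expanded the first time; later identical calls just restate its return value):
t(d=4)
  t(d=3)
    t(d=2)
      t(d=1)
        t(d=0)
        -> return 3
        t(d=0)
        -> return 3
      -> return 8
      t(d=1) -> return 8  (same call as traced above)
    -> return 18
    t(d=2) -> return 18  (same call as traced above)
  -> return 38
  t(d=3) -> return 38  (same call as traced above)
-> return 78

Final answer: 78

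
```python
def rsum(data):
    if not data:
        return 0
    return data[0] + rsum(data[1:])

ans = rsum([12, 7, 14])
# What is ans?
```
Call trace:
rsum(data=[12, 7, 14])
  rsum(data=[7, 14])
    rsum(data=[14])
      rsum(data=[])
      -> return 0
    -> return 14
  -> return 21
-> return 33

Final answer: 33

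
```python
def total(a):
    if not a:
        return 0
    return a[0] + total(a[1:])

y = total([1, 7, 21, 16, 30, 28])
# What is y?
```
Call trace:
total(a=[1, 7, 21, 16, 30, 28])
  total(a=[7, 21, 16, 30, 28])
    total(a=[21, 16, 30, 28])
      total(a=[16, 30, 28])
        total(a=[30, 28])
          total(a=[28])
            total(a=[])
            -> return 0
          -> return 28
        -> return 58
      -> return 74
    -> return 95
  -> return 102
-> return 103

Final answer: 103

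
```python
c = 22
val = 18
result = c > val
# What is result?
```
Trace:
  c=22
  c=22, val=18
  c=22, val=18, result=True

Final answer: True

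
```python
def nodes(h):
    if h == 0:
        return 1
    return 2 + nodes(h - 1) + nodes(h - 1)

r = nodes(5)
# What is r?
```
Call trace (a repeated sub-call is expanded the first time; later identical calls just restate its return value):
nodes(h=5)
  nodes(h=4)
    nodes(h=3)
      nodes(h=2)
        nodes(h=1)
          nodes(h=0)
          -> return 1
          nodes(h=0)
          -> return 1
        -> return 4
        nodes(h=1) -> return 4  (same call as traced above)
      -> return 10
      nodes(h=2) -> return 10  (same call as traced above)
    -> return 22
    nodes(h=3) -> return 22  (same call as traced above)
  -> return 46
  nodes(h=4) -> return 46  (same call as traced above)
-> return 94

Final answer: 94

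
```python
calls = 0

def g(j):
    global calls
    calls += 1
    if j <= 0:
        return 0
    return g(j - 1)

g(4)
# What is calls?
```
Call trace:
g(j=4)
  g(j=3)
    g(j=2)
      g(j=1)
        g(j=0)
        -> return 0
      -> return 0
    -> return 0
  -> return 0
-> return 0

calls is incremented once per call. g is entered once for each j = 4, 3, 2, 1, 0 (the j <= 0 call returns without recursing), i.e. 4 + 1 calls.
calls = 5

Final answer: 5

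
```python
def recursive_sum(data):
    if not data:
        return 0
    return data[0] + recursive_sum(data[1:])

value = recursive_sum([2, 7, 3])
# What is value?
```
Call trace:
recursive_sum(data=[2, 7, 3])
  recursive_sum(data=[7, 3])
    recursive_sum(data=[3])
      recursive_sum(data=[])
      -> return 0
    -> return 3
  -> return 10
-> return 12

Final answer: 12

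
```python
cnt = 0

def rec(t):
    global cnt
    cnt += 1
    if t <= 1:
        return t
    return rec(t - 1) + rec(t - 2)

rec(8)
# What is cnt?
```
Call trace (a repeated sub-call is expanded the first time; later identical calls just restate its return value):
rec(t=8)
  rec(t=7)
    rec(t=6)
      rec(t=5)
        rec(t=4)
          rec(t=3)
            rec(t=2)
              rec(t=1)
              -> return 1
              rec(t=0)
              -> return 0
            -> return 1
            rec(t=1)
            -> return 1
          -> return 2
          rec(t=2) -> return 1  (same call as traced above)
        -> return 3
        rec(t=3) -> return 2  (same call as traced above)
      -> return 5
      rec(t=4) -> return 3  (same call as traced above)
    -> return 8
    rec(t=5) -> return 5  (same call as traced above)
  -> return 13
  rec(t=6) -> return 8  (same call as traced above)
-> return 21

cnt is incremented once per call, so count the calls in each subtree. Let C(t) = number of calls made by rec(t).
C(0) = C(1) = 1 (base case, no recursion); C(t) = 1 + C(t - 1) + C(t - 2) otherwise.
C(2) = 1 + C(1) + C(0) = 1 + 1 + 1 = 3
C(3) = 1 + C(2) + C(1) = 1 + 3 + 1 = 5
C(4) = 1 + C(3) + C(2) = 1 + 5 + 3 = 9
C(5) = 1 + C(4) + C(3) = 1 + 9 + 5 = 15
C(6) = 1 + C(5) + C(4) = 1 + 15 + 9 = 25
C(7) = 1 + C(6) + C(5) = 1 + 25 + 15 = 41
C(8) = 1 + C(7) + C(6) = 1 + 41 + 25 = 67
cnt = C(8) = 67

Final answer: 67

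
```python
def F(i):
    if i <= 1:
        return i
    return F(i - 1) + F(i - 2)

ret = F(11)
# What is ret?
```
Call trace (a repeated sub-call is expanded the first time; later identical calls just restate its return value):
F(i=11)
  F(i=10)
    F(i=9)
      F(i=8)
        F(i=7)
          F(i=6)
            F(i=5)
              F(i=4)
                F(i=3)
                  F(i=2)
                    F(i=1)
                    -> return 1
                    F(i=0)
                    -> return 0
                  -> return 1
                  F(i=1)
                  -> return 1
                -> return 2
                F(i=2) -> return 1  (same call as traced above)
              -> return 3
              F(i=3) -> return 2  (same call as traced above)
            -> return 5
            F(i=4) -> return 3  (same call as traced above)
          -> return 8
          F(i=5) -> return 5  (same call as traced above)
        -> return 13
        F(i=6) -> return 8  (same call as traced above)
      -> return 21
      F(i=7) -> return 13  (same call as traced above)
    -> return 34
    F(i=8) -> return 21  (same call as traced above)
  -> return 55
  F(i=9) -> return 34  (same call as traced above)
-> return 89

Final answer: 89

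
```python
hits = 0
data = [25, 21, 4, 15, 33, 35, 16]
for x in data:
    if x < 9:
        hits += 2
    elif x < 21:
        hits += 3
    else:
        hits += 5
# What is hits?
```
Trace:
  hits=0
  hits=5, x=25
  hits=10, x=21
  hits=12, x=4
  hits=15, x=15
  hits=20, x=33
  hits=25, x=35
  hits=28, x=16

Final answer: 28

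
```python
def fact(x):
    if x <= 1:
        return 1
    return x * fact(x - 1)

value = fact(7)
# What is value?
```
Call trace:
fact(x=7)
  fact(x=6)
    fact(x=5)
      fact(x=4)
        fact(x=3)
          fact(x=2)
            fact(x=1)
            -> return 1
          -> return 2
        -> return 6
      -> return 24
    -> return 120
  -> return 720
-> return 5040

Final answer: 5040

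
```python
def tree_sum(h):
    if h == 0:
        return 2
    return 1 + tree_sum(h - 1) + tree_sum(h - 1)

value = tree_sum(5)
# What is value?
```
Call trace (a repeated sub-call is expanded the first time; later identical calls just restate its return value):
tree_sum(h=5)
  tree_sum(h=4)
    tree_sum(h=3)
      tree_sum(h=2)
        tree_sum(h=1)
          tree_sum(h=0)
          -> return 2
          tree_sum(h=0)
          -> return 2
        -> return 5
        tree_sum(h=1) -> return 5  (same call as traced above)
      -> return 11
      tree_sum(h=2) -> return 11  (same call as traced above)
    -> return 23
    tree_sum(h=3) -> return 23  (same call as traced above)
  -> return 47
  tree_sum(h=4) -> return 47  (same call as traced above)
-> return 95

Final answer: 95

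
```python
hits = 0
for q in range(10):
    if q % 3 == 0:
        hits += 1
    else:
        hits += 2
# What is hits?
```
Trace:
  hits=0
  hits=1, q=0
  hits=3, q=1
  hits=5, q=2
  hits=6, q=3
  hits=8, q=4
  hits=10, q=5
  hits=11, q=6
  hits=13, q=7
  hits=15, q=8
  hits=16, q=9

Final answer: 16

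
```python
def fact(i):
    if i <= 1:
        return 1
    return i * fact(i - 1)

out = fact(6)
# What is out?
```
Call trace:
fact(i=6)
  fact(i=5)
    fact(i=4)
      fact(i=3)
        fact(i=2)
          fact(i=1)
          -> return 1
        -> return 2
      -> return 6
    -> return 24
  -> return 120
-> return 720

Final answer: 720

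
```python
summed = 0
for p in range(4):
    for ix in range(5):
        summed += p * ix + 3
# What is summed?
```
Trace:
  summed=0
  summed=3, p=0, ix=0
  summed=6, p=0, ix=1
  summed=9, p=0, ix=2
  summed=12, p=0, ix=3
  summed=15, p=0, ix=4
  summed=18, p=1, ix=0
  summed=22, p=1, ix=1
  summed=27, p=1, ix=2
  summed=33, p=1, ix=3
  summed=40, p=1, ix=4
  summed=43, p=2, ix=0
  summed=48, p=2, ix=1
  summed=55, p=2, ix=2
  summed=64, p=2, ix=3
  summed=75, p=2, ix=4
  summed=78, p=3, ix=0
  summed=84, p=3, ix=1
  summed=93, p=3, ix=2
  summed=105, p=3, ix=3
  summed=120, p=3, ix=4

Final answer: 120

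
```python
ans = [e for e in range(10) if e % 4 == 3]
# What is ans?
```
Trace:
  e=0
  e=1
  e=2
  e=3
  e=4
  e=5
  e=6
  e=7
  e=8
  e=9
  ans=[3, 7]

Final answer: [3, 7]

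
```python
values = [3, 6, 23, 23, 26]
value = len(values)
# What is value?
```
Trace:
  values=[3, 6, 23, 23, 26]
  values=[3, 6, 23, 23, 26], value=5

Final answer: 5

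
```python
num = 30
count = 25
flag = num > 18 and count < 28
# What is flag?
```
Trace:
  num=30
  num=30, count=25
  num=30, count=25, flag=True

Final answer: True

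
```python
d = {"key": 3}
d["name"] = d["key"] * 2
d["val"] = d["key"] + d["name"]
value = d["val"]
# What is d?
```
Trace:
  d={'key': 3}
  d={'key': 3, 'name': 6}
  d={'key': 3, 'name': 6, 'val': 9}
  d={'key': 3, 'name': 6, 'val': 9}, value=9

Final answer: {'key': 3, 'name': 6, 'val': 9}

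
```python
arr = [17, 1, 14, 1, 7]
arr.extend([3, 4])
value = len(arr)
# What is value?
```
Trace:
  arr=[17, 1, 14, 1, 7]
  arr=[17, 1, 14, 1, 7, 3, 4]
  arr=[17, 1, 14, 1, 7, 3, 4], value=7

Final answer: 7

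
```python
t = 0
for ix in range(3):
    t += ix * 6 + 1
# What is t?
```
Trace:
  t=0
  t=1, ix=0
  t=8, ix=1
  t=21, ix=2

Final answer: 21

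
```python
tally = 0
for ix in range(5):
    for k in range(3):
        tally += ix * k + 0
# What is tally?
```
Trace:
  tally=0
  tally=0, ix=0, k=0
  tally=0, ix=0, k=1
  tally=0, ix=0, k=2
  tally=0, ix=1, k=0
  tally=1, ix=1, k=1
  tally=3, ix=1, k=2
  tally=3, ix=2, k=0
  tally=5, ix=2, k=1
  tally=9, ix=2, k=2
  tally=9, ix=3, k=0
  tally=12, ix=3, k=1
  tally=18, ix=3, k=2
  tally=18, ix=4, k=0
  tally=22, ix=4, k=1
  tally=30, ix=4, k=2

Final answer: 30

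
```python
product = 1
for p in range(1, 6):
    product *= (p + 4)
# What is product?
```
Trace:
  product=1
  product=5, p=1
  product=30, p=2
  product=210, p=3
  product=1680, p=4
  product=15120, p=5

Final answer: 15120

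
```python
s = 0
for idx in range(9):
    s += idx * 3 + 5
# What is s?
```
Trace:
  s=0
  s=5, idx=0
  s=13, idx=1
  s=24, idx=2
  s=38, idx=3
  s=55, idx=4
  s=75, idx=5
  s=98, idx=6
  s=124, idx=7
  s=153, idx=8

Final answer: 153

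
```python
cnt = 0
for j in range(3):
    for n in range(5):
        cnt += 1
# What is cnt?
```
Trace:
  cnt=0
  cnt=1, j=0, n=0
  cnt=2, j=0, n=1
  cnt=3, j=0, n=2
  cnt=4, j=0, n=3
  cnt=5, j=0, n=4
  cnt=6, j=1, n=0
  cnt=7, j=1, n=1
  cnt=8, j=1, n=2
  cnt=9, j=1, n=3
  cnt=10, j=1, n=4
  cnt=11, j=2, n=0
  cnt=12, j=2, n=1
  cnt=13, j=2, n=2
  cnt=14, j=2, n=3
  cnt=15, j=2, n=4

Final answer: 15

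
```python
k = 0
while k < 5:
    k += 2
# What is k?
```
Trace:
  k=0
  k=2
  k=4
  k=6

Final answer: 6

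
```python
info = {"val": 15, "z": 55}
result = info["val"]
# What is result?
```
Trace:
  info={'val': 15, 'z': 55}
  info={'val': 15, 'z': 55}, result=15

Final answer: 15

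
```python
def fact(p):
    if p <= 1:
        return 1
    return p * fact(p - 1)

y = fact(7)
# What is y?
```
Call trace:
fact(p=7)
  fact(p=6)
    fact(p=5)
      fact(p=4)
        fact(p=3)
          fact(p=2)
            fact(p=1)
            -> return 1
          -> return 2
        -> return 6
      -> return 24
    -> return 120
  -> return 720
-> return 5040

Final answer: 5040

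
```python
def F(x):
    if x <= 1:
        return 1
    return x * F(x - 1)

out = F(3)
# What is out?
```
Call trace:
F(x=3)
  F(x=2)
    F(x=1)
    -> return 1
  -> return 2
-> return 6

Final answer: 6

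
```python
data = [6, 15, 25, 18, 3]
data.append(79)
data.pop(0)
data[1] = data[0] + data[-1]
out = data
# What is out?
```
Trace:
  data=[6, 15, 25, 18, 3]
  data=[6, 15, 25, 18, 3, 79]
  data=[15, 25, 18, 3, 79]
  data=[15, 94, 18, 3, 79]
  data=[15, 94, 18, 3, 79], out=[15, 94, 18, 3, 79]

Final answer: [15, 94, 18, 3, 79]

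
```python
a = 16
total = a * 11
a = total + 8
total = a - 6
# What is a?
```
Trace:
  a=16
  a=16, total=176
  a=184, total=176
  a=184, total=178

Final answer: 184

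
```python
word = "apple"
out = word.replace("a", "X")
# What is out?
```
Trace:
  word='apple'
  word='apple', out='Xpple'

Final answer: 'Xpple'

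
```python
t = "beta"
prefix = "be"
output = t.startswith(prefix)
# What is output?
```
Trace:
  t='beta'
  t='beta', prefix='be'
  t='beta', prefix='be', output=True

Final answer: True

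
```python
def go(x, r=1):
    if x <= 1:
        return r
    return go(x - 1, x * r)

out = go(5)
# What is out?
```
Call trace:
go(x=5, r=1)
  go(x=4, r=5)
    go(x=3, r=20)
      go(x=2, r=60)
        go(x=1, r=120)
        -> return 120
      -> return 120
    -> return 120
  -> return 120
-> return 120

Final answer: 120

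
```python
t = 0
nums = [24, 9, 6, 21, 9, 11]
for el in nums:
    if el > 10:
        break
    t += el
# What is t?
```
Trace:
  t=0
  t=0, el=24

Final answer: 0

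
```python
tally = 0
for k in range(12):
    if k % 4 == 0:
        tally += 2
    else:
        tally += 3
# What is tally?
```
Trace:
  tally=0
  tally=2, k=0
  tally=5, k=1
  tally=8, k=2
  tally=11, k=3
  tally=13, k=4
  tally=16, k=5
  tally=19, k=6
  tally=22, k=7
  tally=24, k=8
  tally=27, k=9
  tally=30, k=10
  tally=33, k=11

Final answer: 33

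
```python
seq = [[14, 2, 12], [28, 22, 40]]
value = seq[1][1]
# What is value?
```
Trace:
  seq=[[14, 2, 12], [28, 22, 40]]
  seq=[[14, 2, 12], [28, 22, 40]], value=22

Final answer: 22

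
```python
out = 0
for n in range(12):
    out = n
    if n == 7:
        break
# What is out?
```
Trace:
  out=0
  out=0, n=0
  out=1, n=1
  out=2, n=2
  out=3, n=3
  out=4, n=4
  out=5, n=5
  out=6, n=6
  out=7, n=7

Final answer: 7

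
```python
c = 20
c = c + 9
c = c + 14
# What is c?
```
Trace:
  c=20
  c=29
  c=43

Final answer: 43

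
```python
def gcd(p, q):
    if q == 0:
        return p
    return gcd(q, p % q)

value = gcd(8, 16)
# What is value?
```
Call trace:
gcd(p=8, q=16)
  gcd(p=16, q=8)
    gcd(p=8, q=0)
    -> return 8
  -> return 8
-> return 8

Final answer: 8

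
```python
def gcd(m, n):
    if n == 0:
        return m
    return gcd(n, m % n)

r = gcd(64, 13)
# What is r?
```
Call trace:
gcd(m=64, n=13)
  gcd(m=13, n=12)
    gcd(m=12, n=1)
      gcd(m=1, n=0)
      -> return 1
    -> return 1
  -> return 1
-> return 1

Final answer: 1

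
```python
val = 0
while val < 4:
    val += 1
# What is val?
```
Trace:
  val=0
  val=1
  val=2
  val=3
  val=4

Final answer: 4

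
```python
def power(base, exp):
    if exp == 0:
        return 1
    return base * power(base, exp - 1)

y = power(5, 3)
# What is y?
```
Call trace:
power(base=5, exp=3)
  power(base=5, exp=2)
    power(base=5, exp=1)
      power(base=5, exp=0)
      -> return 1
    -> return 5
  -> return 25
-> return 125

Final answer: 125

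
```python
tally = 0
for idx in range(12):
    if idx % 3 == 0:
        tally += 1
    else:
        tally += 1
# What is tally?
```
Trace:
  tally=0
  tally=1, idx=0
  tally=2, idx=1
  tally=3, idx=2
  tally=4, idx=3
  tally=5, idx=4
  tally=6, idx=5
  tally=7, idx=6
  tally=8, idx=7
  tally=9, idx=8
  tally=10, idx=9
  tally=11, idx=10
  tally=12, idx=11

Final answer: 12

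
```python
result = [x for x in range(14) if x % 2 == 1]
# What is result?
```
Trace:
  x=0
  x=1
  x=2
  x=3
  x=4
  x=5
  x=6
  x=7
  x=8
  x=9
  x=10
  x=11
  x=12
  x=13
  result=[1, 3, 5, 7, 9, 11, 13]

Final answer: [1, 3, 5, 7, 9, 11, 13]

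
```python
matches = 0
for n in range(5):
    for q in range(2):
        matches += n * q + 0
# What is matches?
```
Trace:
  matches=0
  matches=0, n=0, q=0
  matches=0, n=0, q=1
  matches=0, n=1, q=0
  matches=1, n=1, q=1
  matches=1, n=2, q=0
  matches=3, n=2, q=1
  matches=3, n=3, q=0
  matches=6, n=3, q=1
  matches=6, n=4, q=0
  matches=10, n=4, q=1

Final answer: 10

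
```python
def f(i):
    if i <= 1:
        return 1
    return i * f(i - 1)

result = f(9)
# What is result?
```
Call trace:
f(i=9)
  f(i=8)
    f(i=7)
      f(i=6)
        f(i=5)
          f(i=4)
            f(i=3)
              f(i=2)
                f(i=1)
                -> return 1
              -> return 2
            -> return 6
          -> return 24
        -> return 120
      -> return 720
    -> return 5040
  -> return 40320
-> return 362880

Final answer: 362880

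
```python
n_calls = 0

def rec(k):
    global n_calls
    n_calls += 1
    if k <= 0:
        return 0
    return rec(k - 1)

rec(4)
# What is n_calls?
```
Call trace:
rec(k=4)
  rec(k=3)
    rec(k=2)
      rec(k=1)
        rec(k=0)
        -> return 0
      -> return 0
    -> return 0
  -> return 0
-> return 0

n_calls is incremented once per call. rec is entered once for each k = 4, 3, 2, 1, 0 (the k <= 0 call returns without recursing), i.e. 4 + 1 calls.
n_calls = 5

Final answer: 5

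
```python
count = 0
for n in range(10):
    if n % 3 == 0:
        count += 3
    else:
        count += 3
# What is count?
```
Trace:
  count=0
  count=3, n=0
  count=6, n=1
  count=9, n=2
  count=12, n=3
  count=15, n=4
  count=18, n=5
  count=21, n=6
  count=24, n=7
  count=27, n=8
  count=30, n=9

Final answer: 30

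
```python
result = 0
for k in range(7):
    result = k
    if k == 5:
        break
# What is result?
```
Trace:
  result=0
  result=0, k=0
  result=1, k=1
  result=2, k=2
  result=3, k=3
  result=4, k=4
  result=5, k=5

Final answer: 5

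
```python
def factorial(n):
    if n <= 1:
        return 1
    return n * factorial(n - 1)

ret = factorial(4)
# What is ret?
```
Call trace:
factorial(n=4)
  factorial(n=3)
    factorial(n=2)
      factorial(n=1)
      -> return 1
    -> return 2
  -> return 6
-> return 24

Final answer: 24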